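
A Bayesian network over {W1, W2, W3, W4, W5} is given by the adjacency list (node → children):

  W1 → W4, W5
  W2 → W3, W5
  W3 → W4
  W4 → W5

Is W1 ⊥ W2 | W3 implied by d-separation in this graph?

We examine all 4 paths between W1 and W2:
Path 1: W1 → W5 ← W2
  W5 is a collider here and neither W5 nor any of its descendants is conditioned on, so the collider stays closed — the path is blocked at W5.
Path 2: W1 → W5 ← W4 ← W3 ← W2
  W5 is a collider here and neither W5 nor any of its descendants is conditioned on, so the collider stays closed — the path is blocked at W5.
Path 3: W1 → W4 ← W3 ← W2
  W4 is a collider here and neither W4 nor any of its descendants is conditioned on, so the collider stays closed — the path is blocked at W4.
Path 4: W1 → W4 → W5 ← W2
  W5 is a collider here and neither W5 nor any of its descendants is conditioned on, so the collider stays closed — the path is blocked at W5.
Every path is blocked, so W1 and W2 are d-separated given {W3}.

Yes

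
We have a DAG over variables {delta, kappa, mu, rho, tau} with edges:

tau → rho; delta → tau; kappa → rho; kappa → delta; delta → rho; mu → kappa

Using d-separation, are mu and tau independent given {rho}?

There are 4 undirected paths between mu and tau; checking each against the conditioning set {rho}:
Path 1: mu → kappa → delta → rho ← tau
  kappa is a chain and kappa is not conditioned on; delta is a chain and delta is not conditioned on; rho is a collider and rho is conditioned on, which opens it — no node blocks this path, so it is active.
Path 2: mu → kappa → delta → tau
  kappa is a chain and kappa is not conditioned on; delta is a chain and delta is not conditioned on — no node blocks this path, so it is active.
Path 3: mu → kappa → rho ← delta → tau
  kappa is a chain and kappa is not conditioned on; rho is a collider and rho is conditioned on, which opens it; delta is a fork and delta is not conditioned on — no node blocks this path, so it is active.
Path 4: mu → kappa → rho ← tau
  kappa is a chain and kappa is not conditioned on; rho is a collider and rho is conditioned on, which opens it — no node blocks this path, so it is active.
Because an active path exists, mu and tau are not d-separated.

No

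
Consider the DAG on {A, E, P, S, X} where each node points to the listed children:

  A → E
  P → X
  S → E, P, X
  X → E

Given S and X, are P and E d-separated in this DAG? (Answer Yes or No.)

We examine all 4 paths between P and E:
Path 1: P → X → E
  X is a chain here and X is conditioned on, so the path is blocked at X.
Path 2: P → X ← S → E
  S is a fork here and S is conditioned on, so the path is blocked at S.
Path 3: P ← S → X → E
  S is a fork here and S is conditioned on, so the path is blocked at S.
Path 4: P ← S → E
  S is a fork here and S is conditioned on, so the path is blocked at S.
Since every path is blocked, d-separation holds.

Yes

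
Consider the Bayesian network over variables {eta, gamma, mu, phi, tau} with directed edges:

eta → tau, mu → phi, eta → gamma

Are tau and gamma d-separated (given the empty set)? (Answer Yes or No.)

The only undirected path from tau to gamma is:
Path 1: tau ← eta → gamma
  eta is a fork and eta is not conditioned on — no node blocks this path, so it is active.
Because an active path exists, tau and gamma are not d-separated.

No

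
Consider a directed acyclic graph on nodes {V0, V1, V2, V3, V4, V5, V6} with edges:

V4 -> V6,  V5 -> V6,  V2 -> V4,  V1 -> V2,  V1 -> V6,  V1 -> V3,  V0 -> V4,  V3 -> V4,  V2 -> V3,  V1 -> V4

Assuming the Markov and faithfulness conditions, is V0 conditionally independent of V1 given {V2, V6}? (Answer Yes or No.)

No

There are 6 undirected paths between V0 and V1; checking each against the conditioning set {V2, V6}:
  1. V0 → V4 → V6 ← V1 — V4:chain[open]; V6:collider[open] ⇒ active
  2. V0 → V4 ← V2 → V3 ← V1 — V4:collider[open]; V2:fork[blocks]; V3:collider[open] ⇒ blocked
  3. V0 → V4 ← V2 ← V1 — V4:collider[open]; V2:chain[blocks] ⇒ blocked
  4. V0 → V4 ← V3 ← V2 ← V1 — V4:collider[open]; V3:chain[open]; V2:chain[blocks] ⇒ blocked
  5. V0 → V4 ← V3 ← V1 — V4:collider[open]; V3:chain[open] ⇒ active
  6. V0 → V4 ← V1 — V4:collider[open] ⇒ active
Because an active path exists, V0 and V1 are not d-separated.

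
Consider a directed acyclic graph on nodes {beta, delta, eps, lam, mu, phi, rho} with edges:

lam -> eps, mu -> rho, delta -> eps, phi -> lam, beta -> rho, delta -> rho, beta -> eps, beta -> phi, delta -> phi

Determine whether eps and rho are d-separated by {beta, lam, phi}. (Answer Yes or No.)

No — eps and rho are not d-separated given {beta, lam, phi}.

There are 6 undirected paths between eps and rho; checking each against the conditioning set {beta, lam, phi}:
  1. eps ← delta → phi ← beta → rho — delta:fork[open]; phi:collider[open]; beta:fork[blocks] ⇒ blocked
  2. eps ← delta → rho — delta:fork[open] ⇒ active
  3. eps ← beta → phi ← delta → rho — beta:fork[blocks]; phi:collider[open]; delta:fork[open] ⇒ blocked
  4. eps ← beta → rho — beta:fork[blocks] ⇒ blocked
  5. eps ← lam ← phi ← delta → rho — lam:chain[blocks]; phi:chain[blocks]; delta:fork[open] ⇒ blocked
  6. eps ← lam ← phi ← beta → rho — lam:chain[blocks]; phi:chain[blocks]; beta:fork[blocks] ⇒ blocked
At least one path is unblocked, so d-separation fails.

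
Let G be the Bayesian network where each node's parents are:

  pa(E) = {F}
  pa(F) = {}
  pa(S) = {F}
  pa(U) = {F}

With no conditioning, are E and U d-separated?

No

There is one path between E and U:
Path 1: E ← F → U
  F is a fork and F is not conditioned on — no node blocks this path, so it is active.
Because an active path exists, E and U are not d-separated.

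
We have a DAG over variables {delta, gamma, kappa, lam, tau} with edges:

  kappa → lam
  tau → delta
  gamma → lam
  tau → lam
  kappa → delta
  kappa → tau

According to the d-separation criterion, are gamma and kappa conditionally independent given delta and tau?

Yes

Enumerating the 3 paths from gamma to kappa and testing each for blocking by {delta, tau}:
Path 1: gamma → lam ← kappa
  lam is a collider here and neither lam nor any of its descendants is conditioned on, so the collider stays closed — the path is blocked at lam.
Path 2: gamma → lam ← tau ← kappa
  lam is a collider here and neither lam nor any of its descendants is conditioned on, so the collider stays closed — the path is blocked at lam.
Path 3: gamma → lam ← tau → delta ← kappa
  lam is a collider here and neither lam nor any of its descendants is conditioned on, so the collider stays closed — the path is blocked at lam.
Since every path is blocked, d-separation holds.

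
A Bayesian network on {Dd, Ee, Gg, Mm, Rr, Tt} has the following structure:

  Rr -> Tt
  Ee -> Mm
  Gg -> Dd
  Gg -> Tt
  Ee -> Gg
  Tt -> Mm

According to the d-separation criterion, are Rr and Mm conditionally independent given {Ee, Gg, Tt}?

We examine all 2 paths between Rr and Mm:
  1. Rr → Tt → Mm — Tt:chain[blocks] ⇒ blocked
  2. Rr → Tt ← Gg ← Ee → Mm — Tt:collider[open]; Gg:chain[blocks]; Ee:fork[blocks] ⇒ blocked
Since every path is blocked, d-separation holds.

Yes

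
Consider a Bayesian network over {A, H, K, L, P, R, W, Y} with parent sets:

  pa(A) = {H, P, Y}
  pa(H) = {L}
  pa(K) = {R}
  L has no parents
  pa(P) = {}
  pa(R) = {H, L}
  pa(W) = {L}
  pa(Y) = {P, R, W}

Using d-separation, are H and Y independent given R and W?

We examine all 6 paths between H and Y:
  1. H → A ← P → Y — A:collider[blocks]; P:fork[open] ⇒ blocked
  2. H → A ← Y — A:collider[blocks] ⇒ blocked
  3. H → R → Y — R:chain[blocks] ⇒ blocked
  4. H → R ← L → W → Y — R:collider[open]; L:fork[open]; W:chain[blocks] ⇒ blocked
  5. H ← L → W → Y — L:fork[open]; W:chain[blocks] ⇒ blocked
  6. H ← L → R → Y — L:fork[open]; R:chain[blocks] ⇒ blocked
Every path is blocked, so H and Y are d-separated given {R, W}.

Yes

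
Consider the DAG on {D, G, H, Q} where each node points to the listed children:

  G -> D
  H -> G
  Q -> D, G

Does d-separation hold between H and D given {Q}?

No

2 paths connect H and D; each must be blocked for d-separation to hold:
Path 1: H → G ← Q → D
  G is a collider here and neither G nor any of its descendants is conditioned on, so the collider stays closed — the path is blocked at G.
Path 2: H → G → D
  G is a chain and G is not conditioned on — no node blocks this path, so it is active.
Because an active path exists, H and D are not d-separated.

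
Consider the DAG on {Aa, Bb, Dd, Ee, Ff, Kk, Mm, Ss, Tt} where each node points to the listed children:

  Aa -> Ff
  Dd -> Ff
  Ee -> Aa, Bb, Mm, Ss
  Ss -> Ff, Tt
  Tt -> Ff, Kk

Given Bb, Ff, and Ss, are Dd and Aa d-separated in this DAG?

We examine all 3 paths between Dd and Aa:
  1. Dd → Ff ← Ss ← Ee → Aa — Ff:collider[open]; Ss:chain[blocks]; Ee:fork[open] ⇒ blocked
  2. Dd → Ff ← Aa — Ff:collider[open] ⇒ active
  3. Dd → Ff ← Tt ← Ss ← Ee → Aa — Ff:collider[open]; Tt:chain[open]; Ss:chain[blocks]; Ee:fork[open] ⇒ blocked
Because an active path exists, Dd and Aa are not d-separated.

No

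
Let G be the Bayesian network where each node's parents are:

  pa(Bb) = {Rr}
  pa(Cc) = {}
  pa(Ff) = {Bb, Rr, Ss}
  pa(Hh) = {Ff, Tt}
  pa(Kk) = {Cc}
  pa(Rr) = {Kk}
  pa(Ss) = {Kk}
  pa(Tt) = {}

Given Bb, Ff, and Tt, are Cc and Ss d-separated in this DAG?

3 paths connect Cc and Ss; each must be blocked for d-separation to hold:
Path 1: Cc → Kk → Ss
  Kk is a chain and Kk is not conditioned on — no node blocks this path, so it is active.
Path 2: Cc → Kk → Rr → Ff ← Ss
  Kk is a chain and Kk is not conditioned on; Rr is a chain and Rr is not conditioned on; Ff is a collider and Ff is conditioned on, which opens it — no node blocks this path, so it is active.
Path 3: Cc → Kk → Rr → Bb → Ff ← Ss
  Bb is a chain here and Bb is conditioned on, so the path is blocked at Bb.
Since the path Cc → Kk → Ss is active, Cc and Ss are not d-separated given {Bb, Ff, Tt}.

No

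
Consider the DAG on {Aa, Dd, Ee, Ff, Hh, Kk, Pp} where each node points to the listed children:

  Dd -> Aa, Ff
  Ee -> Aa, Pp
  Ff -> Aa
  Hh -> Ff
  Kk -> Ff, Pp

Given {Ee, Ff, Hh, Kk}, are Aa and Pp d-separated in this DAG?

We examine all 3 paths between Aa and Pp:
Path 1: Aa ← Ee → Pp
  Ee is a fork here and Ee is conditioned on, so the path is blocked at Ee.
Path 2: Aa ← Ff ← Kk → Pp
  Ff is a chain here and Ff is conditioned on, so the path is blocked at Ff.
Path 3: Aa ← Dd → Ff ← Kk → Pp
  Kk is a fork here and Kk is conditioned on, so the path is blocked at Kk.
Every path is blocked, so Aa and Pp are d-separated given {Ee, Ff, Hh, Kk}.

Yes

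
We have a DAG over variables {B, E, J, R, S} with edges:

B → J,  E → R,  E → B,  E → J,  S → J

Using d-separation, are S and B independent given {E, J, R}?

We examine all 2 paths between S and B:
  1. S → J ← E → B — J:collider[open]; E:fork[blocks] ⇒ blocked
  2. S → J ← B — J:collider[open] ⇒ active
At least one path is unblocked, so d-separation fails.

No — S and B are not d-separated given {E, J, R}.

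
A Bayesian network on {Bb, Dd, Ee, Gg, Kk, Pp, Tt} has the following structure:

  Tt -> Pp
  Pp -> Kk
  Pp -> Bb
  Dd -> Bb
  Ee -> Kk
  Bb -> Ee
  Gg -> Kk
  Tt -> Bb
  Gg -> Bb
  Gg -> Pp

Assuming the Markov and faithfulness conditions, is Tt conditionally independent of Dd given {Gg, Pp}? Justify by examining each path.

Yes

We examine all 6 paths between Tt and Dd:
  1. Tt → Pp ← Gg → Kk ← Ee ← Bb ← Dd — Pp:collider[open]; Gg:fork[blocks]; Kk:collider[blocks]; Ee:chain[open]; Bb:chain[open] ⇒ blocked
  2. Tt → Pp ← Gg → Bb ← Dd — Pp:collider[open]; Gg:fork[blocks]; Bb:collider[blocks] ⇒ blocked
  3. Tt → Pp → Kk ← Gg → Bb ← Dd — Pp:chain[blocks]; Kk:collider[blocks]; Gg:fork[blocks]; Bb:collider[blocks] ⇒ blocked
  4. Tt → Pp → Kk ← Ee ← Bb ← Dd — Pp:chain[blocks]; Kk:collider[blocks]; Ee:chain[open]; Bb:chain[open] ⇒ blocked
  5. Tt → Pp → Bb ← Dd — Pp:chain[blocks]; Bb:collider[blocks] ⇒ blocked
  6. Tt → Bb ← Dd — Bb:collider[blocks] ⇒ blocked
Since every path is blocked, d-separation holds.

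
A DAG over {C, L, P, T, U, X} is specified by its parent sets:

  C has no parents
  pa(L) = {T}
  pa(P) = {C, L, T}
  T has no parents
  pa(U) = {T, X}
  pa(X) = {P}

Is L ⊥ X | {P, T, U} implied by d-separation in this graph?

4 paths connect L and X; each must be blocked for d-separation to hold:
Path 1: L ← T → U ← X
  T is a fork here and T is conditioned on, so the path is blocked at T.
Path 2: L ← T → P → X
  T is a fork here and T is conditioned on, so the path is blocked at T.
Path 3: L → P ← T → U ← X
  T is a fork here and T is conditioned on, so the path is blocked at T.
Path 4: L → P → X
  P is a chain here and P is conditioned on, so the path is blocked at P.
Every path is blocked, so L and X are d-separated given {P, T, U}.

Yes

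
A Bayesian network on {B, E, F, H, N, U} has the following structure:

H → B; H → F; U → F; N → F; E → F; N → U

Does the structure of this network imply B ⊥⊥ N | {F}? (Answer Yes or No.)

No — B and N are not d-separated given {F}.

There are 2 undirected paths between B and N; checking each against the conditioning set {F}:
  1. B ← H → F ← N — H:fork[open]; F:collider[open] ⇒ active
  2. B ← H → F ← U ← N — H:fork[open]; F:collider[open]; U:chain[open] ⇒ active
Because an active path exists, B and N are not d-separated.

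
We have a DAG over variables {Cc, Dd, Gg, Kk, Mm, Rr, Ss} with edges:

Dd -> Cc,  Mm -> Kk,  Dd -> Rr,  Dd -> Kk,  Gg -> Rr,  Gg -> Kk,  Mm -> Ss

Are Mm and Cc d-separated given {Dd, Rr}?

Yes — Mm and Cc are d-separated given {Dd, Rr}.

2 paths connect Mm and Cc; each must be blocked for d-separation to hold:
  1. Mm → Kk ← Gg → Rr ← Dd → Cc — Kk:collider[blocks]; Gg:fork[open]; Rr:collider[open]; Dd:fork[blocks] ⇒ blocked
  2. Mm → Kk ← Dd → Cc — Kk:collider[blocks]; Dd:fork[blocks] ⇒ blocked
Since every path is blocked, d-separation holds.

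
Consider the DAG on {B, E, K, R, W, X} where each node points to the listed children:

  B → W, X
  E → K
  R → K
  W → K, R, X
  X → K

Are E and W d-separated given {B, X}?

Yes

We examine all 4 paths between E and W:
  1. E → K ← W — K:collider[blocks] ⇒ blocked
  2. E → K ← X ← W — K:collider[blocks]; X:chain[blocks] ⇒ blocked
  3. E → K ← X ← B → W — K:collider[blocks]; X:chain[blocks]; B:fork[blocks] ⇒ blocked
  4. E → K ← R ← W — K:collider[blocks]; R:chain[open] ⇒ blocked
Every path is blocked, so E and W are d-separated given {B, X}.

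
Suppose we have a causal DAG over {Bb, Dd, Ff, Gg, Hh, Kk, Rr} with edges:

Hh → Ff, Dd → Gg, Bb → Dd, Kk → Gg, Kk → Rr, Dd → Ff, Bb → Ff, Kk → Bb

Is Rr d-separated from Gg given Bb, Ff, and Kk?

Yes — Rr and Gg are d-separated given {Bb, Ff, Kk}.

3 paths connect Rr and Gg; each must be blocked for d-separation to hold:
  1. Rr ← Kk → Bb → Ff ← Dd → Gg — Kk:fork[blocks]; Bb:chain[blocks]; Ff:collider[open]; Dd:fork[open] ⇒ blocked
  2. Rr ← Kk → Bb → Dd → Gg — Kk:fork[blocks]; Bb:chain[blocks]; Dd:chain[open] ⇒ blocked
  3. Rr ← Kk → Gg — Kk:fork[blocks] ⇒ blocked
All paths are blocked; Rr ⊥ Gg | {Bb, Ff, Kk} holds.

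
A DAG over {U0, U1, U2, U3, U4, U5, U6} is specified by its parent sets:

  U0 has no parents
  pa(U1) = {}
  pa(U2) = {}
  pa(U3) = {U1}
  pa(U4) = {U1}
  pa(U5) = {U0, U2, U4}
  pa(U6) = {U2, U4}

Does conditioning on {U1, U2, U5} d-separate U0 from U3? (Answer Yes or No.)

We examine all 2 paths between U0 and U3:
  1. U0 → U5 ← U4 ← U1 → U3 — U5:collider[open]; U4:chain[open]; U1:fork[blocks] ⇒ blocked
  2. U0 → U5 ← U2 → U6 ← U4 ← U1 → U3 — U5:collider[open]; U2:fork[blocks]; U6:collider[blocks]; U4:chain[open]; U1:fork[blocks] ⇒ blocked
All paths are blocked; U0 ⊥ U3 | {U1, U2, U5} holds.

Yes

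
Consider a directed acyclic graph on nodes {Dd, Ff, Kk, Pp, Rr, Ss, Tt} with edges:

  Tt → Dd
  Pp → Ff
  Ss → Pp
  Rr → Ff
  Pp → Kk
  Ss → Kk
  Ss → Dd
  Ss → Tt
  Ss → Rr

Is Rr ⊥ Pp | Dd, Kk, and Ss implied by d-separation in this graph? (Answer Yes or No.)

There are 3 undirected paths between Rr and Pp; checking each against the conditioning set {Dd, Kk, Ss}:
  1. Rr → Ff ← Pp — Ff:collider[blocks] ⇒ blocked
  2. Rr ← Ss → Pp — Ss:fork[blocks] ⇒ blocked
  3. Rr ← Ss → Kk ← Pp — Ss:fork[blocks]; Kk:collider[open] ⇒ blocked
Since every path is blocked, d-separation holds.

Yes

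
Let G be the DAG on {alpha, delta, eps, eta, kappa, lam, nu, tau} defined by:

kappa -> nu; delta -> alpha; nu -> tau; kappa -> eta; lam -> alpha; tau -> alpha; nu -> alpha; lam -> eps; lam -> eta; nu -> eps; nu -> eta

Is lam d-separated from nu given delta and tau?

Yes

Enumerating the 5 paths from lam to nu and testing each for blocking by {delta, tau}:
Path 1: lam → eps ← nu
  eps is a collider here and neither eps nor any of its descendants is conditioned on, so the collider stays closed — the path is blocked at eps.
Path 2: lam → eta ← kappa → nu
  eta is a collider here and neither eta nor any of its descendants is conditioned on, so the collider stays closed — the path is blocked at eta.
Path 3: lam → eta ← nu
  eta is a collider here and neither eta nor any of its descendants is conditioned on, so the collider stays closed — the path is blocked at eta.
Path 4: lam → alpha ← tau ← nu
  alpha is a collider here and neither alpha nor any of its descendants is conditioned on, so the collider stays closed — the path is blocked at alpha.
Path 5: lam → alpha ← nu
  alpha is a collider here and neither alpha nor any of its descendants is conditioned on, so the collider stays closed — the path is blocked at alpha.
All paths are blocked; lam ⊥ nu | {delta, tau} holds.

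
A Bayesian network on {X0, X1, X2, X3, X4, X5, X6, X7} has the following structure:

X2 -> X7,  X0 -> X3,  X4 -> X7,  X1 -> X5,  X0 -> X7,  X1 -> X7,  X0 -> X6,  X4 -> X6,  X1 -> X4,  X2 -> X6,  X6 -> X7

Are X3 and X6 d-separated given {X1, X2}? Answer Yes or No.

No

There are 5 undirected paths between X3 and X6; checking each against the conditioning set {X1, X2}:
Path 1: X3 ← X0 → X7 ← X1 → X4 → X6
  X7 is a collider here and neither X7 nor any of its descendants is conditioned on, so the collider stays closed — the path is blocked at X7.
Path 2: X3 ← X0 → X7 ← X6
  X7 is a collider here and neither X7 nor any of its descendants is conditioned on, so the collider stays closed — the path is blocked at X7.
Path 3: X3 ← X0 → X7 ← X4 → X6
  X7 is a collider here and neither X7 nor any of its descendants is conditioned on, so the collider stays closed — the path is blocked at X7.
Path 4: X3 ← X0 → X7 ← X2 → X6
  X7 is a collider here and neither X7 nor any of its descendants is conditioned on, so the collider stays closed — the path is blocked at X7.
Path 5: X3 ← X0 → X6
  X0 is a fork and X0 is not conditioned on — no node blocks this path, so it is active.
Since the path X3 ← X0 → X6 is active, X3 and X6 are not d-separated given {X1, X2}.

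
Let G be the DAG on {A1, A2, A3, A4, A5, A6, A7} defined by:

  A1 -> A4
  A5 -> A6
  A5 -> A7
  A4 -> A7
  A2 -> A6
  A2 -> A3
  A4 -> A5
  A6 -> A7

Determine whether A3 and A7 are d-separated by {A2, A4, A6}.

Enumerating the 3 paths from A3 to A7 and testing each for blocking by {A2, A4, A6}:
Path 1: A3 ← A2 → A6 ← A5 ← A4 → A7
  A2 is a fork here and A2 is conditioned on, so the path is blocked at A2.
Path 2: A3 ← A2 → A6 ← A5 → A7
  A2 is a fork here and A2 is conditioned on, so the path is blocked at A2.
Path 3: A3 ← A2 → A6 → A7
  A2 is a fork here and A2 is conditioned on, so the path is blocked at A2.
Every path is blocked, so A3 and A7 are d-separated given {A2, A4, A6}.

Yes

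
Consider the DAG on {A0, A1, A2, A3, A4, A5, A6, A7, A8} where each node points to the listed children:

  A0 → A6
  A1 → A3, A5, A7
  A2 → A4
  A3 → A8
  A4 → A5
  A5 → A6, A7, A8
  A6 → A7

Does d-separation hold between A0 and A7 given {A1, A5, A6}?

We examine all 4 paths between A0 and A7:
Path 1: A0 → A6 → A7
  A6 is a chain here and A6 is conditioned on, so the path is blocked at A6.
Path 2: A0 → A6 ← A5 → A7
  A5 is a fork here and A5 is conditioned on, so the path is blocked at A5.
Path 3: A0 → A6 ← A5 ← A1 → A7
  A5 is a chain here and A5 is conditioned on, so the path is blocked at A5.
Path 4: A0 → A6 ← A5 → A8 ← A3 ← A1 → A7
  A5 is a fork here and A5 is conditioned on, so the path is blocked at A5.
Since every path is blocked, d-separation holds.

Yes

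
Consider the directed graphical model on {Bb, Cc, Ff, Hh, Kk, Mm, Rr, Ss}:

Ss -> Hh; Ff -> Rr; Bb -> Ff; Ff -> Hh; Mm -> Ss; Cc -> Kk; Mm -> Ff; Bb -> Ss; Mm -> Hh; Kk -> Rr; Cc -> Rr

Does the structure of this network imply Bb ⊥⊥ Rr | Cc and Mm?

No

Enumerating the 5 paths from Bb to Rr and testing each for blocking by {Cc, Mm}:
Path 1: Bb → Ff → Rr
  Ff is a chain and Ff is not conditioned on — no node blocks this path, so it is active.
Path 2: Bb → Ss ← Mm → Ff → Rr
  Ss is a collider here and neither Ss nor any of its descendants is conditioned on, so the collider stays closed — the path is blocked at Ss.
Path 3: Bb → Ss ← Mm → Hh ← Ff → Rr
  Ss is a collider here and neither Ss nor any of its descendants is conditioned on, so the collider stays closed — the path is blocked at Ss.
Path 4: Bb → Ss → Hh ← Ff → Rr
  Hh is a collider here and neither Hh nor any of its descendants is conditioned on, so the collider stays closed — the path is blocked at Hh.
Path 5: Bb → Ss → Hh ← Mm → Ff → Rr
  Hh is a collider here and neither Hh nor any of its descendants is conditioned on, so the collider stays closed — the path is blocked at Hh.
Since the path Bb → Ff → Rr is active, Bb and Rr are not d-separated given {Cc, Mm}.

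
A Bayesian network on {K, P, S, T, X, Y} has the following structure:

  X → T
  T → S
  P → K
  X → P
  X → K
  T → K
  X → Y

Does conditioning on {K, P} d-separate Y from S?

We examine all 3 paths between Y and S:
Path 1: Y ← X → T → S
  X is a fork and X is not conditioned on; T is a chain and T is not conditioned on — no node blocks this path, so it is active.
Path 2: Y ← X → P → K ← T → S
  P is a chain here and P is conditioned on, so the path is blocked at P.
Path 3: Y ← X → K ← T → S
  X is a fork and X is not conditioned on; K is a collider and K is conditioned on, which opens it; T is a fork and T is not conditioned on — no node blocks this path, so it is active.
At least one path is unblocked, so d-separation fails.

No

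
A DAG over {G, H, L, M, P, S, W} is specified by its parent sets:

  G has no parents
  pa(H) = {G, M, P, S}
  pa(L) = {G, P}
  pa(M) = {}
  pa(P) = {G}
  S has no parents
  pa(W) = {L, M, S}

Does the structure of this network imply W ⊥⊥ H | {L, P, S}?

No

6 paths connect W and H; each must be blocked for d-separation to hold:
  1. W ← S → H — S:fork[blocks] ⇒ blocked
  2. W ← L ← G → H — L:chain[blocks]; G:fork[open] ⇒ blocked
  3. W ← L ← G → P → H — L:chain[blocks]; G:fork[open]; P:chain[blocks] ⇒ blocked
  4. W ← L ← P → H — L:chain[blocks]; P:fork[blocks] ⇒ blocked
  5. W ← L ← P ← G → H — L:chain[blocks]; P:chain[blocks]; G:fork[open] ⇒ blocked
  6. W ← M → H — M:fork[open] ⇒ active
Since the path W ← M → H is active, W and H are not d-separated given {L, P, S}.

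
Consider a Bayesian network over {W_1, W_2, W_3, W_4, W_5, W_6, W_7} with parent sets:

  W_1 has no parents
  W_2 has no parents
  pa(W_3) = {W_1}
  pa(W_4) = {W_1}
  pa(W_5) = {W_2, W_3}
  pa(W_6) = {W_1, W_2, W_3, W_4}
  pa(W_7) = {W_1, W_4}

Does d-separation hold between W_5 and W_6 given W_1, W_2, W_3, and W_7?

We examine all 5 paths between W_5 and W_6:
Path 1: W_5 ← W_3 ← W_1 → W_7 ← W_4 → W_6
  W_3 is a chain here and W_3 is conditioned on, so the path is blocked at W_3.
Path 2: W_5 ← W_3 ← W_1 → W_6
  W_3 is a chain here and W_3 is conditioned on, so the path is blocked at W_3.
Path 3: W_5 ← W_3 ← W_1 → W_4 → W_6
  W_3 is a chain here and W_3 is conditioned on, so the path is blocked at W_3.
Path 4: W_5 ← W_3 → W_6
  W_3 is a fork here and W_3 is conditioned on, so the path is blocked at W_3.
Path 5: W_5 ← W_2 → W_6
  W_2 is a fork here and W_2 is conditioned on, so the path is blocked at W_2.
Every path is blocked, so W_5 and W_6 are d-separated given {W_1, W_2, W_3, W_7}.

Yes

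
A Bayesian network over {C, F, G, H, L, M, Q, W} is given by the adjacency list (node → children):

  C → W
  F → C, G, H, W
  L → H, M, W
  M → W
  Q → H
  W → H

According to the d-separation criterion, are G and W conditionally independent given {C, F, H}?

Yes

There are 5 undirected paths between G and W; checking each against the conditioning set {C, F, H}:
Path 1: G ← F → C → W
  F is a fork here and F is conditioned on, so the path is blocked at F.
Path 2: G ← F → H ← L → M → W
  F is a fork here and F is conditioned on, so the path is blocked at F.
Path 3: G ← F → H ← L → W
  F is a fork here and F is conditioned on, so the path is blocked at F.
Path 4: G ← F → H ← W
  F is a fork here and F is conditioned on, so the path is blocked at F.
Path 5: G ← F → W
  F is a fork here and F is conditioned on, so the path is blocked at F.
Every path is blocked, so G and W are d-separated given {C, F, H}.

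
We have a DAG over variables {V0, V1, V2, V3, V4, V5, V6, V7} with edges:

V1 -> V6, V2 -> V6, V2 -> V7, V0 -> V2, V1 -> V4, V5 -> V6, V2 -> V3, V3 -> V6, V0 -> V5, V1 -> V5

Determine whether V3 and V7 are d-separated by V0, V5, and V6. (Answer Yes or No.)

No

Enumerating the 4 paths from V3 to V7 and testing each for blocking by {V0, V5, V6}:
Path 1: V3 → V6 ← V5 ← V0 → V2 → V7
  V5 is a chain here and V5 is conditioned on, so the path is blocked at V5.
Path 2: V3 → V6 ← V2 → V7
  V6 is a collider and V6 is conditioned on, which opens it; V2 is a fork and V2 is not conditioned on — no node blocks this path, so it is active.
Path 3: V3 → V6 ← V1 → V5 ← V0 → V2 → V7
  V0 is a fork here and V0 is conditioned on, so the path is blocked at V0.
Path 4: V3 ← V2 → V7
  V2 is a fork and V2 is not conditioned on — no node blocks this path, so it is active.
Since the path V3 → V6 ← V2 → V7 is active, V3 and V7 are not d-separated given {V0, V5, V6}.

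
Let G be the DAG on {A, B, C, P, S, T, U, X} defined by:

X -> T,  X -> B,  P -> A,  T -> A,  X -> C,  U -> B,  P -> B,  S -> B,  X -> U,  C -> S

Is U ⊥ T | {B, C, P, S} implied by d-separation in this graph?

Enumerating the 6 paths from U to T and testing each for blocking by {B, C, P, S}:
Path 1: U ← X → T
  X is a fork and X is not conditioned on — no node blocks this path, so it is active.
Path 2: U ← X → C → S → B ← P → A ← T
  C is a chain here and C is conditioned on, so the path is blocked at C.
Path 3: U ← X → B ← P → A ← T
  P is a fork here and P is conditioned on, so the path is blocked at P.
Path 4: U → B ← X → T
  B is a collider and B is conditioned on, which opens it; X is a fork and X is not conditioned on — no node blocks this path, so it is active.
Path 5: U → B ← P → A ← T
  P is a fork here and P is conditioned on, so the path is blocked at P.
Path 6: U → B ← S ← C ← X → T
  S is a chain here and S is conditioned on, so the path is blocked at S.
Since the path U ← X → T is active, U and T are not d-separated given {B, C, P, S}.

No — U and T are not d-separated given {B, C, P, S}.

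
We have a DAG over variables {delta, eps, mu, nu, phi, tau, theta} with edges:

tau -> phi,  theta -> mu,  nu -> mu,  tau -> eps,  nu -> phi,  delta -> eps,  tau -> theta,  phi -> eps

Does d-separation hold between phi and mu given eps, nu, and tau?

Yes

There are 3 undirected paths between phi and mu; checking each against the conditioning set {eps, nu, tau}:
Path 1: phi ← tau → theta → mu
  tau is a fork here and tau is conditioned on, so the path is blocked at tau.
Path 2: phi → eps ← tau → theta → mu
  tau is a fork here and tau is conditioned on, so the path is blocked at tau.
Path 3: phi ← nu → mu
  nu is a fork here and nu is conditioned on, so the path is blocked at nu.
Since every path is blocked, d-separation holds.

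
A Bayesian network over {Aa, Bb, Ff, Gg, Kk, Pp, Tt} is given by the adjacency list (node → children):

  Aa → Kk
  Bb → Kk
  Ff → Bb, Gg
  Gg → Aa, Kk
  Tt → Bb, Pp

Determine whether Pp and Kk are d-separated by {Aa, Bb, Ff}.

Yes

Enumerating the 3 paths from Pp to Kk and testing each for blocking by {Aa, Bb, Ff}:
Path 1: Pp ← Tt → Bb ← Ff → Gg → Aa → Kk
  Ff is a fork here and Ff is conditioned on, so the path is blocked at Ff.
Path 2: Pp ← Tt → Bb ← Ff → Gg → Kk
  Ff is a fork here and Ff is conditioned on, so the path is blocked at Ff.
Path 3: Pp ← Tt → Bb → Kk
  Bb is a chain here and Bb is conditioned on, so the path is blocked at Bb.
All paths are blocked; Pp ⊥ Kk | {Aa, Bb, Ff} holds.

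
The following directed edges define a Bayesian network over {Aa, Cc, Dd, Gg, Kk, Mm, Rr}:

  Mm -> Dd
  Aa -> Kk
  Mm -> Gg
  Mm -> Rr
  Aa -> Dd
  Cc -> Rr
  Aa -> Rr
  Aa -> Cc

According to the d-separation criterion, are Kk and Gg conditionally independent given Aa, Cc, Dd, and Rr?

Yes — Kk and Gg are d-separated given {Aa, Cc, Dd, Rr}.

Enumerating the 3 paths from Kk to Gg and testing each for blocking by {Aa, Cc, Dd, Rr}:
Path 1: Kk ← Aa → Dd ← Mm → Gg
  Aa is a fork here and Aa is conditioned on, so the path is blocked at Aa.
Path 2: Kk ← Aa → Cc → Rr ← Mm → Gg
  Aa is a fork here and Aa is conditioned on, so the path is blocked at Aa.
Path 3: Kk ← Aa → Rr ← Mm → Gg
  Aa is a fork here and Aa is conditioned on, so the path is blocked at Aa.
Every path is blocked, so Kk and Gg are d-separated given {Aa, Cc, Dd, Rr}.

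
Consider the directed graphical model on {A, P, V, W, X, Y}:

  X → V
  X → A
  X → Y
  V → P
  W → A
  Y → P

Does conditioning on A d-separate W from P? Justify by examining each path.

There are 2 undirected paths between W and P; checking each against the conditioning set {A}:
Path 1: W → A ← X → Y → P
  A is a collider and A is conditioned on, which opens it; X is a fork and X is not conditioned on; Y is a chain and Y is not conditioned on — no node blocks this path, so it is active.
Path 2: W → A ← X → V → P
  A is a collider and A is conditioned on, which opens it; X is a fork and X is not conditioned on; V is a chain and V is not conditioned on — no node blocks this path, so it is active.
Since the path W → A ← X → Y → P is active, W and P are not d-separated given {A}.

No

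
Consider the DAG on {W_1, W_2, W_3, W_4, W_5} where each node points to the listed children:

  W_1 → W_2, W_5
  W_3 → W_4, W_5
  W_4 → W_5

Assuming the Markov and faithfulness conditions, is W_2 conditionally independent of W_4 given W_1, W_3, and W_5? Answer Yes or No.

There are 2 undirected paths between W_2 and W_4; checking each against the conditioning set {W_1, W_3, W_5}:
Path 1: W_2 ← W_1 → W_5 ← W_4
  W_1 is a fork here and W_1 is conditioned on, so the path is blocked at W_1.
Path 2: W_2 ← W_1 → W_5 ← W_3 → W_4
  W_1 is a fork here and W_1 is conditioned on, so the path is blocked at W_1.
Since every path is blocked, d-separation holds.

Yes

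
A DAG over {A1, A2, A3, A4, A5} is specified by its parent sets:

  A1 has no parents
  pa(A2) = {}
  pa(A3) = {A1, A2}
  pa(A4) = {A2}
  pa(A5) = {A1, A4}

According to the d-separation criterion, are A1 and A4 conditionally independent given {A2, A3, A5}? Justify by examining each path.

There are 2 undirected paths between A1 and A4; checking each against the conditioning set {A2, A3, A5}:
Path 1: A1 → A5 ← A4
  A5 is a collider and A5 is conditioned on, which opens it — no node blocks this path, so it is active.
Path 2: A1 → A3 ← A2 → A4
  A2 is a fork here and A2 is conditioned on, so the path is blocked at A2.
At least one path is unblocked, so d-separation fails.

No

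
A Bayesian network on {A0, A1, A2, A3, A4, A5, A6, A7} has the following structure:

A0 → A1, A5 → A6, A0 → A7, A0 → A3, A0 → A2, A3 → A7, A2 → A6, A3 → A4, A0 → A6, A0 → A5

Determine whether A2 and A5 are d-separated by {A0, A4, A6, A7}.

Enumerating the 4 paths from A2 to A5 and testing each for blocking by {A0, A4, A6, A7}:
Path 1: A2 ← A0 → A5
  A0 is a fork here and A0 is conditioned on, so the path is blocked at A0.
Path 2: A2 ← A0 → A6 ← A5
  A0 is a fork here and A0 is conditioned on, so the path is blocked at A0.
Path 3: A2 → A6 ← A0 → A5
  A0 is a fork here and A0 is conditioned on, so the path is blocked at A0.
Path 4: A2 → A6 ← A5
  A6 is a collider and A6 is conditioned on, which opens it — no node blocks this path, so it is active.
Since the path A2 → A6 ← A5 is active, A2 and A5 are not d-separated given {A0, A4, A6, A7}.

No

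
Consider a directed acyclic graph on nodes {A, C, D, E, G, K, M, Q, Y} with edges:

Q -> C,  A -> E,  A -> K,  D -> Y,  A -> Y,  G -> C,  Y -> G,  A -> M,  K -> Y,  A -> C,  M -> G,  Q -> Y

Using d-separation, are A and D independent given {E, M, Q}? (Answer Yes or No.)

Yes — A and D are d-separated given {E, M, Q}.

6 paths connect A and D; each must be blocked for d-separation to hold:
  1. A → M → G ← Y ← D — M:chain[blocks]; G:collider[blocks]; Y:chain[open] ⇒ blocked
  2. A → M → G → C ← Q → Y ← D — M:chain[blocks]; G:chain[open]; C:collider[blocks]; Q:fork[blocks]; Y:collider[blocks] ⇒ blocked
  3. A → Y ← D — Y:collider[blocks] ⇒ blocked
  4. A → C ← Q → Y ← D — C:collider[blocks]; Q:fork[blocks]; Y:collider[blocks] ⇒ blocked
  5. A → C ← G ← Y ← D — C:collider[blocks]; G:chain[open]; Y:chain[open] ⇒ blocked
  6. A → K → Y ← D — K:chain[open]; Y:collider[blocks] ⇒ blocked
Every path is blocked, so A and D are d-separated given {E, M, Q}.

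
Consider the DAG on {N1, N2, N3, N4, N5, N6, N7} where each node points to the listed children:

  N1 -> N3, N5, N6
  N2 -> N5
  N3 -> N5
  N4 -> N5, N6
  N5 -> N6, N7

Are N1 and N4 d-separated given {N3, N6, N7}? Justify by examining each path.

We examine all 6 paths between N1 and N4:
Path 1: N1 → N6 ← N5 ← N4
  N6 is a collider and N6 is conditioned on, which opens it; N5 is a chain and N5 is not conditioned on — no node blocks this path, so it is active.
Path 2: N1 → N6 ← N4
  N6 is a collider and N6 is conditioned on, which opens it — no node blocks this path, so it is active.
Path 3: N1 → N5 → N6 ← N4
  N5 is a chain and N5 is not conditioned on; N6 is a collider and N6 is conditioned on, which opens it — no node blocks this path, so it is active.
Path 4: N1 → N5 ← N4
  N5 is a collider and its descendant N7 is conditioned on, which opens it — no node blocks this path, so it is active.
Path 5: N1 → N3 → N5 → N6 ← N4
  N3 is a chain here and N3 is conditioned on, so the path is blocked at N3.
Path 6: N1 → N3 → N5 ← N4
  N3 is a chain here and N3 is conditioned on, so the path is blocked at N3.
Because an active path exists, N1 and N4 are not d-separated.

No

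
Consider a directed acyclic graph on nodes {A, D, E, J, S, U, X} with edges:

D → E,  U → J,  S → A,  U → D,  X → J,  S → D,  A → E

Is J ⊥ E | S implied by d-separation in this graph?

No

We examine all 2 paths between J and E:
Path 1: J ← U → D ← S → A → E
  D is a collider here and neither D nor any of its descendants is conditioned on, so the collider stays closed — the path is blocked at D.
Path 2: J ← U → D → E
  U is a fork and U is not conditioned on; D is a chain and D is not conditioned on — no node blocks this path, so it is active.
At least one path is unblocked, so d-separation fails.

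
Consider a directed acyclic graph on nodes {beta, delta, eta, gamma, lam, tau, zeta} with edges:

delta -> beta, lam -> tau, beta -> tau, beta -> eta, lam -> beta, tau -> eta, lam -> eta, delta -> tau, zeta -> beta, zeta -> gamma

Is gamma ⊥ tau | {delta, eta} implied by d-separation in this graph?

6 paths connect gamma and tau; each must be blocked for d-separation to hold:
  1. gamma ← zeta → beta ← lam → eta ← tau — zeta:fork[open]; beta:collider[open]; lam:fork[open]; eta:collider[open] ⇒ active
  2. gamma ← zeta → beta ← lam → tau — zeta:fork[open]; beta:collider[open]; lam:fork[open] ⇒ active
  3. gamma ← zeta → beta → eta ← lam → tau — zeta:fork[open]; beta:chain[open]; eta:collider[open]; lam:fork[open] ⇒ active
  4. gamma ← zeta → beta → eta ← tau — zeta:fork[open]; beta:chain[open]; eta:collider[open] ⇒ active
  5. gamma ← zeta → beta ← delta → tau — zeta:fork[open]; beta:collider[open]; delta:fork[blocks] ⇒ blocked
  6. gamma ← zeta → beta → tau — zeta:fork[open]; beta:chain[open] ⇒ active
Since the path gamma ← zeta → beta ← lam → eta ← tau is active, gamma and tau are not d-separated given {delta, eta}.

No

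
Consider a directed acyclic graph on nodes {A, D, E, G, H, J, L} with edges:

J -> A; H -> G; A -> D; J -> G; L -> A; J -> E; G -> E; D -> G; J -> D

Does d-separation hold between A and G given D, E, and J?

Enumerating the 6 paths from A to G and testing each for blocking by {D, E, J}:
Path 1: A ← J → E ← G
  J is a fork here and J is conditioned on, so the path is blocked at J.
Path 2: A ← J → G
  J is a fork here and J is conditioned on, so the path is blocked at J.
Path 3: A ← J → D → G
  J is a fork here and J is conditioned on, so the path is blocked at J.
Path 4: A → D → G
  D is a chain here and D is conditioned on, so the path is blocked at D.
Path 5: A → D ← J → E ← G
  J is a fork here and J is conditioned on, so the path is blocked at J.
Path 6: A → D ← J → G
  J is a fork here and J is conditioned on, so the path is blocked at J.
Every path is blocked, so A and G are d-separated given {D, E, J}.

Yes — A and G are d-separated given {D, E, J}.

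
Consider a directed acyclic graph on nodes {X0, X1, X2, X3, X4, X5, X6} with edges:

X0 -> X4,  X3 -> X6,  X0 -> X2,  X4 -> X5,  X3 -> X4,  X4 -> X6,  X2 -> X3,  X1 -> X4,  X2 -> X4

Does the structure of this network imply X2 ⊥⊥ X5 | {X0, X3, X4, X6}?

Yes

4 paths connect X2 and X5; each must be blocked for d-separation to hold:
  1. X2 → X3 → X4 → X5 — X3:chain[blocks]; X4:chain[blocks] ⇒ blocked
  2. X2 → X3 → X6 ← X4 → X5 — X3:chain[blocks]; X6:collider[open]; X4:fork[blocks] ⇒ blocked
  3. X2 → X4 → X5 — X4:chain[blocks] ⇒ blocked
  4. X2 ← X0 → X4 → X5 — X0:fork[blocks]; X4:chain[blocks] ⇒ blocked
All paths are blocked; X2 ⊥ X5 | {X0, X3, X4, X6} holds.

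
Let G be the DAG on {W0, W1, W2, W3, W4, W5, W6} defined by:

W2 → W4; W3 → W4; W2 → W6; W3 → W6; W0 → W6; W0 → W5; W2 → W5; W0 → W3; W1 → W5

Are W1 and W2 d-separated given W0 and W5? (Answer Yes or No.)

No — W1 and W2 are not d-separated given {W0, W5}.

5 paths connect W1 and W2; each must be blocked for d-separation to hold:
  1. W1 → W5 ← W2 — W5:collider[open] ⇒ active
  2. W1 → W5 ← W0 → W6 ← W2 — W5:collider[open]; W0:fork[blocks]; W6:collider[blocks] ⇒ blocked
  3. W1 → W5 ← W0 → W6 ← W3 → W4 ← W2 — W5:collider[open]; W0:fork[blocks]; W6:collider[blocks]; W3:fork[open]; W4:collider[blocks] ⇒ blocked
  4. W1 → W5 ← W0 → W3 → W6 ← W2 — W5:collider[open]; W0:fork[blocks]; W3:chain[open]; W6:collider[blocks] ⇒ blocked
  5. W1 → W5 ← W0 → W3 → W4 ← W2 — W5:collider[open]; W0:fork[blocks]; W3:chain[open]; W4:collider[blocks] ⇒ blocked
Since the path W1 → W5 ← W2 is active, W1 and W2 are not d-separated given {W0, W5}.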